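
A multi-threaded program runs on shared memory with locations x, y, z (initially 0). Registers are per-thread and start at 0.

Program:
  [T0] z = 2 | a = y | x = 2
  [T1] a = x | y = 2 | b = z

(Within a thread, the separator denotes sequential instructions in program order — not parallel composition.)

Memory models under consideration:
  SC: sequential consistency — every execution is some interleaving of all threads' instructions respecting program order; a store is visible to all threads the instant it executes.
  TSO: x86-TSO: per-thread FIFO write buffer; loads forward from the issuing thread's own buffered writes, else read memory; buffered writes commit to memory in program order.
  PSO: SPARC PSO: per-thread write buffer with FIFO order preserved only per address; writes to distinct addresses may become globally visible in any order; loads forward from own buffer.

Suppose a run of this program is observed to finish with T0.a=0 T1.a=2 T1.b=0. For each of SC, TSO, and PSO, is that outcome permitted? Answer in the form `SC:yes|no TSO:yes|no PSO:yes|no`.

SC:no TSO:no PSO:yes

outcome vector order: (T0.a,T1.a,T1.b)
under SC → (0,0,2); (0,2,2); (2,0,0); (2,0,2)
under TSO → (0,0,0); (0,0,2); (0,2,2); (2,0,0); (2,0,2)
under PSO → (0,0,0); (0,0,2); (0,2,0); (0,2,2); (2,0,0); (2,0,2)
target (0,2,0) ∈ {PSO}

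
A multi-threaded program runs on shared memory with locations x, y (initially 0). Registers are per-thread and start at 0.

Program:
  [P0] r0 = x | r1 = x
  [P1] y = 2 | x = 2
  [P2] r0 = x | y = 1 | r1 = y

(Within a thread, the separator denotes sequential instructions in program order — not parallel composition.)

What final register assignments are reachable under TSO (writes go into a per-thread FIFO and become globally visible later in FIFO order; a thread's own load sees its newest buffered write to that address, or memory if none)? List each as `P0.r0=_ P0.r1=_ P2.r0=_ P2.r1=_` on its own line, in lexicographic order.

outcome vector order: (P0.r0,P0.r1,P2.r0,P2.r1)
|TSO outcomes| = 9

P0.r0=0 P0.r1=0 P2.r0=0 P2.r1=1
P0.r0=0 P0.r1=0 P2.r0=0 P2.r1=2
P0.r0=0 P0.r1=0 P2.r0=2 P2.r1=1
P0.r0=0 P0.r1=2 P2.r0=0 P2.r1=1
P0.r0=0 P0.r1=2 P2.r0=0 P2.r1=2
P0.r0=0 P0.r1=2 P2.r0=2 P2.r1=1
P0.r0=2 P0.r1=2 P2.r0=0 P2.r1=1
P0.r0=2 P0.r1=2 P2.r0=0 P2.r1=2
P0.r0=2 P0.r1=2 P2.r0=2 P2.r1=1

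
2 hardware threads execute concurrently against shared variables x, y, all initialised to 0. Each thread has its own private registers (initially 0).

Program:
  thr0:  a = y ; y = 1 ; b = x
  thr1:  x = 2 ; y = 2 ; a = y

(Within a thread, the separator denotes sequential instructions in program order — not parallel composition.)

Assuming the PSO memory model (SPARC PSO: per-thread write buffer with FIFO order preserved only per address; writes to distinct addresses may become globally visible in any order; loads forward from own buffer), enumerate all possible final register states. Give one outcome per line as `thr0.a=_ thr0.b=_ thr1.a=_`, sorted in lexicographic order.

thr0.a=0 thr0.b=0 thr1.a=1
thr0.a=0 thr0.b=0 thr1.a=2
thr0.a=0 thr0.b=2 thr1.a=1
thr0.a=0 thr0.b=2 thr1.a=2
thr0.a=2 thr0.b=0 thr1.a=1
thr0.a=2 thr0.b=0 thr1.a=2
thr0.a=2 thr0.b=2 thr1.a=1
thr0.a=2 thr0.b=2 thr1.a=2

outcome vector order: (thr0.a,thr0.b,thr1.a)
|PSO outcomes| = 8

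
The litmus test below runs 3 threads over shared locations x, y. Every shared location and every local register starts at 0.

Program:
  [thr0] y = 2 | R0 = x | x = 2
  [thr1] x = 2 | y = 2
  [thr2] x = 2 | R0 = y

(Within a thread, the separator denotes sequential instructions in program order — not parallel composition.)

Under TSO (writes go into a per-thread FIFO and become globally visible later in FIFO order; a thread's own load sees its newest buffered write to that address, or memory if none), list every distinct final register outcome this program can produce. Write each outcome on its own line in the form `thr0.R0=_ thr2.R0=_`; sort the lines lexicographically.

outcome vector order: (thr0.R0,thr2.R0)
|TSO outcomes| = 4

thr0.R0=0 thr2.R0=0
thr0.R0=0 thr2.R0=2
thr0.R0=2 thr2.R0=0
thr0.R0=2 thr2.R0=2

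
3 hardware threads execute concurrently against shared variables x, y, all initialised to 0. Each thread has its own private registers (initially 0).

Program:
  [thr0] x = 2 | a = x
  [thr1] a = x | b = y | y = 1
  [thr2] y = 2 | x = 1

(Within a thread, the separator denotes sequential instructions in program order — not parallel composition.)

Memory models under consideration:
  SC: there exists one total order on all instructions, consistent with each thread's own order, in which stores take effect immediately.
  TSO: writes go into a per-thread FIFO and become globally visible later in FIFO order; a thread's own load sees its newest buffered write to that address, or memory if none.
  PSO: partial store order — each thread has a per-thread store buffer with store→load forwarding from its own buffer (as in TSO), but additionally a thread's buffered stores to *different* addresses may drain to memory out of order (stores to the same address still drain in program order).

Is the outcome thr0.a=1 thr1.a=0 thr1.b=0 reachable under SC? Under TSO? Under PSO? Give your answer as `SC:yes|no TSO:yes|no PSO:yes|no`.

outcome vector order: (thr0.a,thr1.a,thr1.b)
[SC] allowed = {<1 0 0>, <1 0 2>, <1 1 2>, <1 2 0>, <1 2 2>, <2 0 0>, <2 0 2>, <2 1 2>, <2 2 0>, <2 2 2>}
[TSO] allowed = {<1 0 0>, <1 0 2>, <1 1 2>, <1 2 0>, <1 2 2>, <2 0 0>, <2 0 2>, <2 1 2>, <2 2 0>, <2 2 2>}
[PSO] allowed = {<1 0 0>, <1 0 2>, <1 1 0>, <1 1 2>, <1 2 0>, <1 2 2>, <2 0 0>, <2 0 2>, <2 1 0>, <2 1 2>, <2 2 0>, <2 2 2>}
target <1 0 0> ∈ {SC,TSO,PSO}

SC:yes TSO:yes PSO:yes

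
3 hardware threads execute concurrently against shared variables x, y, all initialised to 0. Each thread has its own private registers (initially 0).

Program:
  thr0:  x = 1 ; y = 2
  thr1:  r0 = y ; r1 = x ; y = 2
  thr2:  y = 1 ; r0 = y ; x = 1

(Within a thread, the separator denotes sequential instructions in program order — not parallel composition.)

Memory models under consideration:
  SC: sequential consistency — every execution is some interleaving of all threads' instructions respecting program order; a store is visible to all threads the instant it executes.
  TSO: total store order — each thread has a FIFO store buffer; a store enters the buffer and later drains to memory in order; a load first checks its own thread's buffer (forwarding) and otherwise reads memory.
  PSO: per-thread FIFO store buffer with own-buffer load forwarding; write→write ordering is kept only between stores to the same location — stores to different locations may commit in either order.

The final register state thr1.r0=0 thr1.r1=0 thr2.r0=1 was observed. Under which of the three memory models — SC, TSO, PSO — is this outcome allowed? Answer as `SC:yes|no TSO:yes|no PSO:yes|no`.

outcome vector order: (thr1.r0,thr1.r1,thr2.r0)
[SC] allowed = {(0,0,1), (0,0,2), (0,1,1), (0,1,2), (1,0,1), (1,0,2), (1,1,1), (1,1,2), (2,1,1), (2,1,2)}
[TSO] allowed = {(0,0,1), (0,0,2), (0,1,1), (0,1,2), (1,0,1), (1,0,2), (1,1,1), (1,1,2), (2,1,1), (2,1,2)}
[PSO] allowed = {(0,0,1), (0,0,2), (0,1,1), (0,1,2), (1,0,1), (1,0,2), (1,1,1), (1,1,2), (2,0,1), (2,0,2), (2,1,1), (2,1,2)}
target (0,0,1) ∈ {SC,TSO,PSO}

SC:yes TSO:yes PSO:yes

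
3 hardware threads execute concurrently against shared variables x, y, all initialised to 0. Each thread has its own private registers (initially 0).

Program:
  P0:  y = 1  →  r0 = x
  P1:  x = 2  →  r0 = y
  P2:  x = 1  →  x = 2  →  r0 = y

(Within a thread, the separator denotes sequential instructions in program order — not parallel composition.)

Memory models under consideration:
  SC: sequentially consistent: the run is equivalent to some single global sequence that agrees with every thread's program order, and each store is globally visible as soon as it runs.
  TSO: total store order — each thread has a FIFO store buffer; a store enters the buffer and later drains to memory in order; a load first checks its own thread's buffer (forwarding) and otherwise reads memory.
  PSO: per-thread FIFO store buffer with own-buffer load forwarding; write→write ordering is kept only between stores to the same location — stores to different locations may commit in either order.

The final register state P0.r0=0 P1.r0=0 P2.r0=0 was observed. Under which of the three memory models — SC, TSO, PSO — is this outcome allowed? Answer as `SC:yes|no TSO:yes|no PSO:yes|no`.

SC:no TSO:yes PSO:yes

outcome vector order: (P0.r0,P1.r0,P2.r0)
under SC → 0/1/1 1/0/1 1/1/1 2/0/0 2/0/1 2/1/0 2/1/1
under TSO → 0/0/0 0/0/1 0/1/0 0/1/1 1/0/0 1/0/1 1/1/0 1/1/1 2/0/0 2/0/1 2/1/0 2/1/1
under PSO → 0/0/0 0/0/1 0/1/0 0/1/1 1/0/0 1/0/1 1/1/0 1/1/1 2/0/0 2/0/1 2/1/0 2/1/1
target 0/0/0 ∈ {TSO,PSO}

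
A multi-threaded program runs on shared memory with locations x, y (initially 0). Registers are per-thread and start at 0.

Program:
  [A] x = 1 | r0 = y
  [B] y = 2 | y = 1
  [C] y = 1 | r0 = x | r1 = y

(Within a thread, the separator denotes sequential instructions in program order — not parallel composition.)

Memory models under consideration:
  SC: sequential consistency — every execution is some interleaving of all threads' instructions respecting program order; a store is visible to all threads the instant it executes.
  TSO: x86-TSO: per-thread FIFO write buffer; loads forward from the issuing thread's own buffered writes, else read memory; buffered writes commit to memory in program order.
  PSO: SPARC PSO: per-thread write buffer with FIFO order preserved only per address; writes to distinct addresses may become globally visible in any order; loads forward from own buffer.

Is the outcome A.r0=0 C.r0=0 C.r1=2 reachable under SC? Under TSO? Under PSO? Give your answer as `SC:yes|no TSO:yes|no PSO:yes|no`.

outcome vector order: (A.r0,C.r0,C.r1)
under SC → 0/1/1, 0/1/2, 1/0/1, 1/0/2, 1/1/1, 1/1/2, 2/0/1, 2/0/2, 2/1/1, 2/1/2
under TSO → 0/0/1, 0/0/2, 0/1/1, 0/1/2, 1/0/1, 1/0/2, 1/1/1, 1/1/2, 2/0/1, 2/0/2, 2/1/1, 2/1/2
under PSO → 0/0/1, 0/0/2, 0/1/1, 0/1/2, 1/0/1, 1/0/2, 1/1/1, 1/1/2, 2/0/1, 2/0/2, 2/1/1, 2/1/2
target 0/0/2 ∈ {TSO,PSO}

SC:no TSO:yes PSO:yes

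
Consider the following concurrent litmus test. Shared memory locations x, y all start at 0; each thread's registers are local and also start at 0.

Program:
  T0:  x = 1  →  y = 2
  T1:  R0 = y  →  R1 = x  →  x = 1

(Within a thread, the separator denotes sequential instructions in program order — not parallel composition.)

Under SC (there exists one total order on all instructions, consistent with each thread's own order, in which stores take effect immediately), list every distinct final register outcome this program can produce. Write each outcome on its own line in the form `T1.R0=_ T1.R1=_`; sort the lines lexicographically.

T1.R0=0 T1.R1=0
T1.R0=0 T1.R1=1
T1.R0=2 T1.R1=1

outcome vector order: (T1.R0,T1.R1)
|SC outcomes| = 3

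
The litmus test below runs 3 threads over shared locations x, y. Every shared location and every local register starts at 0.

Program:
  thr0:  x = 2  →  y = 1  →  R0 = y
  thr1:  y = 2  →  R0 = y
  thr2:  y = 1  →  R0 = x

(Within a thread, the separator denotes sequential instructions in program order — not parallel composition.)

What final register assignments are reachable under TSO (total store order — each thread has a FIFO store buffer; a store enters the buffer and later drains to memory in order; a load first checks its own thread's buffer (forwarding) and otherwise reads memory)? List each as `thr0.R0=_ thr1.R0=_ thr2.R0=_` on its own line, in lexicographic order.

outcome vector order: (thr0.R0,thr1.R0,thr2.R0)
|TSO outcomes| = 8

thr0.R0=1 thr1.R0=1 thr2.R0=0
thr0.R0=1 thr1.R0=1 thr2.R0=2
thr0.R0=1 thr1.R0=2 thr2.R0=0
thr0.R0=1 thr1.R0=2 thr2.R0=2
thr0.R0=2 thr1.R0=1 thr2.R0=0
thr0.R0=2 thr1.R0=1 thr2.R0=2
thr0.R0=2 thr1.R0=2 thr2.R0=0
thr0.R0=2 thr1.R0=2 thr2.R0=2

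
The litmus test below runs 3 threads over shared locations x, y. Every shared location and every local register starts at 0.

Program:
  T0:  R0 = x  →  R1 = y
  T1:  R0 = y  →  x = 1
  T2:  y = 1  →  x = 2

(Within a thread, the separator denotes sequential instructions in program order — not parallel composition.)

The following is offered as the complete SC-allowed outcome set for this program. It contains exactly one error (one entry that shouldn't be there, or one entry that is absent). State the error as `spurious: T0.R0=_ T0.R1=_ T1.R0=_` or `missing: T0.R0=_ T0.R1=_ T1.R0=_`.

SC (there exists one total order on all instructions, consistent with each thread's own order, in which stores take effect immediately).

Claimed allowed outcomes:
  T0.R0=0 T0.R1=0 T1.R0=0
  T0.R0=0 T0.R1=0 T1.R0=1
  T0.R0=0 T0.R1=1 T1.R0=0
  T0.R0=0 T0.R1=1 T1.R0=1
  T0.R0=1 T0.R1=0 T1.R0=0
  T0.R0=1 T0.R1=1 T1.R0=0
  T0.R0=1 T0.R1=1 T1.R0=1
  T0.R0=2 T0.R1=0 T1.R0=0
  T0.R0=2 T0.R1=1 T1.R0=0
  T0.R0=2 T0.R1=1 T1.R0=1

outcome vector order: (T0.R0,T0.R1,T1.R0)
under SC → 000 001 010 011 100 110 111 210 211
claimed∖SC = {200}

spurious: T0.R0=2 T0.R1=0 T1.R0=0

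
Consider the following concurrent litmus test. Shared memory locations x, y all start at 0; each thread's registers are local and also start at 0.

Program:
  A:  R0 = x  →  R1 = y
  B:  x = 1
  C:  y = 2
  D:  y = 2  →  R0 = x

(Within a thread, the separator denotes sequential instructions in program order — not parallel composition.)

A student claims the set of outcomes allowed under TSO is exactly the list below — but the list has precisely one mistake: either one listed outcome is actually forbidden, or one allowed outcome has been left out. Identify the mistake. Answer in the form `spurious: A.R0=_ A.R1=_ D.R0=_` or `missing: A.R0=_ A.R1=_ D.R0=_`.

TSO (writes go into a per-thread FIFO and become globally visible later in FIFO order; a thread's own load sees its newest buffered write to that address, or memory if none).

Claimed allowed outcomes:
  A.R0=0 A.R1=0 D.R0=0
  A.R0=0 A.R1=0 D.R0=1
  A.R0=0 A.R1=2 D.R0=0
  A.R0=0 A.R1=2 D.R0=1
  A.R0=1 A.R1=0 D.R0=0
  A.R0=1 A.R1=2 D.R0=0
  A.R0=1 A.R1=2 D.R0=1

missing: A.R0=1 A.R1=0 D.R0=1

outcome vector order: (A.R0,A.R1,D.R0)
TSO: 8 outcomes — {(0,0,0) (0,0,1) (0,2,0) (0,2,1) (1,0,0) (1,0,1) (1,2,0) (1,2,1)}
TSO∖claimed = {(1,0,1)}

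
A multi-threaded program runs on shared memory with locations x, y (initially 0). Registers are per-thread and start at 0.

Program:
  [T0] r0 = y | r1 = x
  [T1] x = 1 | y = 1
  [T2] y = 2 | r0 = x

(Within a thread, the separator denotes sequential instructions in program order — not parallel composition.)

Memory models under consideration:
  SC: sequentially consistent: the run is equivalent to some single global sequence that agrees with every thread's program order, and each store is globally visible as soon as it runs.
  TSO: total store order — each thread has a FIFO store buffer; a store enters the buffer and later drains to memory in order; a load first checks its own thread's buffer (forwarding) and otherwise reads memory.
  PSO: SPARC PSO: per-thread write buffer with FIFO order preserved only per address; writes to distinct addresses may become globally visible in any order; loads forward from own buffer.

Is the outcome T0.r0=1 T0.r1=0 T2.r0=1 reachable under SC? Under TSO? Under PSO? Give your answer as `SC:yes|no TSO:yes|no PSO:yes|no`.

outcome vector order: (T0.r0,T0.r1,T2.r0)
SC (10): (0,0,0), (0,0,1), (0,1,0), (0,1,1), (1,1,0), (1,1,1), (2,0,0), (2,0,1), (2,1,0), (2,1,1)
TSO (10): (0,0,0), (0,0,1), (0,1,0), (0,1,1), (1,1,0), (1,1,1), (2,0,0), (2,0,1), (2,1,0), (2,1,1)
PSO (12): (0,0,0), (0,0,1), (0,1,0), (0,1,1), (1,0,0), (1,0,1), (1,1,0), (1,1,1), (2,0,0), (2,0,1), (2,1,0), (2,1,1)
target (1,0,1) ∈ {PSO}

SC:no TSO:no PSO:yes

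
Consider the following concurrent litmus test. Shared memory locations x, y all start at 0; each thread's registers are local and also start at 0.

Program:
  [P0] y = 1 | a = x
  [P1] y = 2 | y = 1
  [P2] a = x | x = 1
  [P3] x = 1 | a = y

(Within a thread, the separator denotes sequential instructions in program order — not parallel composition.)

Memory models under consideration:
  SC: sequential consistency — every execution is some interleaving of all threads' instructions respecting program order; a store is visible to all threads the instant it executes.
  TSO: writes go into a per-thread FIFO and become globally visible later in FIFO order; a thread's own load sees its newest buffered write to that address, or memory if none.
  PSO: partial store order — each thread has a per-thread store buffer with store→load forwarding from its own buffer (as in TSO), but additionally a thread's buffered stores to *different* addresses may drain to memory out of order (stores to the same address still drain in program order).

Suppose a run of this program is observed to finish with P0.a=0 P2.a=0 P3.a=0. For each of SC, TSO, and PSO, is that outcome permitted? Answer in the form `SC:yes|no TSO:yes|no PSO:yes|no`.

outcome vector order: (P0.a,P2.a,P3.a)
SC (10): 0/0/1 0/0/2 0/1/1 0/1/2 1/0/0 1/0/1 1/0/2 1/1/0 1/1/1 1/1/2
TSO (12): 0/0/0 0/0/1 0/0/2 0/1/0 0/1/1 0/1/2 1/0/0 1/0/1 1/0/2 1/1/0 1/1/1 1/1/2
PSO (12): 0/0/0 0/0/1 0/0/2 0/1/0 0/1/1 0/1/2 1/0/0 1/0/1 1/0/2 1/1/0 1/1/1 1/1/2
target 0/0/0 ∈ {TSO,PSO}

SC:no TSO:yes PSO:yes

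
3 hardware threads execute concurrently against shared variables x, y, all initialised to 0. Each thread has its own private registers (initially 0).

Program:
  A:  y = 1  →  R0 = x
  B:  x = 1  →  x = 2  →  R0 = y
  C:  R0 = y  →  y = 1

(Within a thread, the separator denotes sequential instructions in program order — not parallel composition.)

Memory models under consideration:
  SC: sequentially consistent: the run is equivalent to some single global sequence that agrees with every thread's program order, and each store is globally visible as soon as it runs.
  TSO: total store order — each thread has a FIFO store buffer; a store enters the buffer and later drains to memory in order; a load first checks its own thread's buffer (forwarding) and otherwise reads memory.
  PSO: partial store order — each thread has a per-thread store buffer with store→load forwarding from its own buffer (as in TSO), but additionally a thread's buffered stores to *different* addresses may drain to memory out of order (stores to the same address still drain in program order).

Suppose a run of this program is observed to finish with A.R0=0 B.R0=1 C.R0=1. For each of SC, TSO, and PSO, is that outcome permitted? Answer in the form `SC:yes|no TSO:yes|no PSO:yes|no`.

outcome vector order: (A.R0,B.R0,C.R0)
SC: 8 outcomes — {010; 011; 110; 111; 200; 201; 210; 211}
TSO: 12 outcomes — {000; 001; 010; 011; 100; 101; 110; 111; 200; 201; 210; 211}
PSO: 12 outcomes — {000; 001; 010; 011; 100; 101; 110; 111; 200; 201; 210; 211}
target 011 ∈ {SC,TSO,PSO}

SC:yes TSO:yes PSO:yes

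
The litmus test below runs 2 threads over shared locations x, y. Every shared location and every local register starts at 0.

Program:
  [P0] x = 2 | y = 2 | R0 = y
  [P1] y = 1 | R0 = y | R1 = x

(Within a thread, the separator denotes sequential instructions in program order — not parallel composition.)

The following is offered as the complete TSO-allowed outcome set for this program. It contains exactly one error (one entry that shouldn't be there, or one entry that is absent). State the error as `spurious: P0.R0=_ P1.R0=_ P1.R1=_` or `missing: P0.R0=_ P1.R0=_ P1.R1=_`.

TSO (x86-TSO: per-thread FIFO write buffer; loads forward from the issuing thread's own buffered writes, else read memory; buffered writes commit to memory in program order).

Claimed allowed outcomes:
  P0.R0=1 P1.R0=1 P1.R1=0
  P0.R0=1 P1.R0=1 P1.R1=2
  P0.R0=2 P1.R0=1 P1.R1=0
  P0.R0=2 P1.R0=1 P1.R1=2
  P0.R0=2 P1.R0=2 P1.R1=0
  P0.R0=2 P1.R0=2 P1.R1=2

spurious: P0.R0=2 P1.R0=2 P1.R1=0

outcome vector order: (P0.R0,P1.R0,P1.R1)
TSO: 5 outcomes — {(1,1,0), (1,1,2), (2,1,0), (2,1,2), (2,2,2)}
claimed∖TSO = {(2,2,0)}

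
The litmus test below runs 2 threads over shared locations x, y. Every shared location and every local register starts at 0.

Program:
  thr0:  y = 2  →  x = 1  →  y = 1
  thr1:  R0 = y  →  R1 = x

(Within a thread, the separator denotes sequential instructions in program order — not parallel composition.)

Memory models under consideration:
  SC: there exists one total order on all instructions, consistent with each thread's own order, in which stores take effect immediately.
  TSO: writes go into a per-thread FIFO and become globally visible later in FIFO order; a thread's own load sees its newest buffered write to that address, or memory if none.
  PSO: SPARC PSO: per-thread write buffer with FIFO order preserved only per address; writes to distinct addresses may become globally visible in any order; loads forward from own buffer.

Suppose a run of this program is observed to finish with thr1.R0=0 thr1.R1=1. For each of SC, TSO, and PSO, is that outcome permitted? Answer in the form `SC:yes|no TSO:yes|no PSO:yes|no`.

SC:yes TSO:yes PSO:yes

outcome vector order: (thr1.R0,thr1.R1)
SC: 5 outcomes — {(0,0) (0,1) (1,1) (2,0) (2,1)}
TSO: 5 outcomes — {(0,0) (0,1) (1,1) (2,0) (2,1)}
PSO: 6 outcomes — {(0,0) (0,1) (1,0) (1,1) (2,0) (2,1)}
target (0,1) ∈ {SC,TSO,PSO}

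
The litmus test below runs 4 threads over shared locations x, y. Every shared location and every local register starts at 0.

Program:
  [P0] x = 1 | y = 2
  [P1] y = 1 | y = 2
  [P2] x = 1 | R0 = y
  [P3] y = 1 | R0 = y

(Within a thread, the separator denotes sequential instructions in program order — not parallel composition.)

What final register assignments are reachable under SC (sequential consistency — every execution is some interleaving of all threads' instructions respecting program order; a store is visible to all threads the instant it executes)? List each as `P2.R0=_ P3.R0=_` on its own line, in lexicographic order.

outcome vector order: (P2.R0,P3.R0)
|SC outcomes| = 6

P2.R0=0 P3.R0=1
P2.R0=0 P3.R0=2
P2.R0=1 P3.R0=1
P2.R0=1 P3.R0=2
P2.R0=2 P3.R0=1
P2.R0=2 P3.R0=2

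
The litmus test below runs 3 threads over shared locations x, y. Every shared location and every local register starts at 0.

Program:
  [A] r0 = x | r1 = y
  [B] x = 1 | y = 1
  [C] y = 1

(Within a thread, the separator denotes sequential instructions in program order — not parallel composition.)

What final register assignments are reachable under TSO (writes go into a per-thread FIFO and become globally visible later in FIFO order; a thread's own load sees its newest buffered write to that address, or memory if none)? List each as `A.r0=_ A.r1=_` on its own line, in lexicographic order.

outcome vector order: (A.r0,A.r1)
|TSO outcomes| = 4

A.r0=0 A.r1=0
A.r0=0 A.r1=1
A.r0=1 A.r1=0
A.r0=1 A.r1=1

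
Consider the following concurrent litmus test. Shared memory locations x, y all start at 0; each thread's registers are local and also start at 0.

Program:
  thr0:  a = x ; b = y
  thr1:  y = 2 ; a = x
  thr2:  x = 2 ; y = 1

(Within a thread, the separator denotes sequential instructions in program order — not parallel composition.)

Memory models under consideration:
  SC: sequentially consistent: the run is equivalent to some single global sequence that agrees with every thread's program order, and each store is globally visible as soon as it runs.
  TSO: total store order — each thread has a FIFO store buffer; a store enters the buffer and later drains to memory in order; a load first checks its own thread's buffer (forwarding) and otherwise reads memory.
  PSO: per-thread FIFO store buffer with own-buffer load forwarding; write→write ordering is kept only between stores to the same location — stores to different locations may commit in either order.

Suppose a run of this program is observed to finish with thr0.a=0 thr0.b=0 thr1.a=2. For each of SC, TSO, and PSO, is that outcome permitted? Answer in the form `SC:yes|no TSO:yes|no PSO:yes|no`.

outcome vector order: (thr0.a,thr0.b,thr1.a)
SC: 11 outcomes — {(0,0,0) (0,0,2) (0,1,0) (0,1,2) (0,2,0) (0,2,2) (2,0,2) (2,1,0) (2,1,2) (2,2,0) (2,2,2)}
TSO: 12 outcomes — {(0,0,0) (0,0,2) (0,1,0) (0,1,2) (0,2,0) (0,2,2) (2,0,0) (2,0,2) (2,1,0) (2,1,2) (2,2,0) (2,2,2)}
PSO: 12 outcomes — {(0,0,0) (0,0,2) (0,1,0) (0,1,2) (0,2,0) (0,2,2) (2,0,0) (2,0,2) (2,1,0) (2,1,2) (2,2,0) (2,2,2)}
target (0,0,2) ∈ {SC,TSO,PSO}

SC:yes TSO:yes PSO:yes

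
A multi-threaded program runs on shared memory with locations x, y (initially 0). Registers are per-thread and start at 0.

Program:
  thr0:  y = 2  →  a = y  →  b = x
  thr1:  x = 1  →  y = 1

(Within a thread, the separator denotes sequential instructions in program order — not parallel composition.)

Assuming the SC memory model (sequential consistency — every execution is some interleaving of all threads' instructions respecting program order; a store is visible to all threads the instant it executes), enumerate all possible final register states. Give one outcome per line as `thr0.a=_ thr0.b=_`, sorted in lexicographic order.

thr0.a=1 thr0.b=1
thr0.a=2 thr0.b=0
thr0.a=2 thr0.b=1

outcome vector order: (thr0.a,thr0.b)
|SC outcomes| = 3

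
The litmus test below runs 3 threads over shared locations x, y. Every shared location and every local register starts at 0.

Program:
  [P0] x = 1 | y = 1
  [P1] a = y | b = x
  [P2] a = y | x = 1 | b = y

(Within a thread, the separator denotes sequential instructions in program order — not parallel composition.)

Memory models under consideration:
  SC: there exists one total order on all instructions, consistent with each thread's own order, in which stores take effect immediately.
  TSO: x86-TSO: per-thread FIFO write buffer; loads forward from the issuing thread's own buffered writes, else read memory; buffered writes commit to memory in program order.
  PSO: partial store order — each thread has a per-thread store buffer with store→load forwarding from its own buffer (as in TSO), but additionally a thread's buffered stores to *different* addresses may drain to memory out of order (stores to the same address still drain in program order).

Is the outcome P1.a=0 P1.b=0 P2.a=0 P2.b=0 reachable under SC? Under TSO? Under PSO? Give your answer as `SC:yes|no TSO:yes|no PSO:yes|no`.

SC:yes TSO:yes PSO:yes

outcome vector order: (P1.a,P1.b,P2.a,P2.b)
under SC → 0000; 0001; 0011; 0100; 0101; 0111; 1100; 1101; 1111
under TSO → 0000; 0001; 0011; 0100; 0101; 0111; 1100; 1101; 1111
under PSO → 0000; 0001; 0011; 0100; 0101; 0111; 1000; 1001; 1011; 1100; 1101; 1111
target 0000 ∈ {SC,TSO,PSO}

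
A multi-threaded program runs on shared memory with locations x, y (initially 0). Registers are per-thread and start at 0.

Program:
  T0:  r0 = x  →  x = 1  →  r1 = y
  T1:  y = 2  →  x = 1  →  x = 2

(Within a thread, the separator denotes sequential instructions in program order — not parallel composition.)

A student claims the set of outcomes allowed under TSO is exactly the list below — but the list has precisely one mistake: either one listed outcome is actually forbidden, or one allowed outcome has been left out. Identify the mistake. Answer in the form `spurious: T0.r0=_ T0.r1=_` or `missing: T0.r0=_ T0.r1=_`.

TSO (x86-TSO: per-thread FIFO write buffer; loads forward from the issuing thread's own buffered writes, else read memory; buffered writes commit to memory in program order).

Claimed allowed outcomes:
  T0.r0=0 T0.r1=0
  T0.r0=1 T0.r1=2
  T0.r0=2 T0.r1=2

missing: T0.r0=0 T0.r1=2

outcome vector order: (T0.r0,T0.r1)
TSO (4): <0 0>; <0 2>; <1 2>; <2 2>
TSO∖claimed = {<0 2>}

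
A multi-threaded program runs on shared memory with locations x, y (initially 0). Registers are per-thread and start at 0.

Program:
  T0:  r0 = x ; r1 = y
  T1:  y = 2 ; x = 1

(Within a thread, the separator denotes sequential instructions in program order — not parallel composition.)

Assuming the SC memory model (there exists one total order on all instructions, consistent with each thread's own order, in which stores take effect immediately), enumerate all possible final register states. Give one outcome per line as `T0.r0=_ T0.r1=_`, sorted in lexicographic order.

outcome vector order: (T0.r0,T0.r1)
|SC outcomes| = 3

T0.r0=0 T0.r1=0
T0.r0=0 T0.r1=2
T0.r0=1 T0.r1=2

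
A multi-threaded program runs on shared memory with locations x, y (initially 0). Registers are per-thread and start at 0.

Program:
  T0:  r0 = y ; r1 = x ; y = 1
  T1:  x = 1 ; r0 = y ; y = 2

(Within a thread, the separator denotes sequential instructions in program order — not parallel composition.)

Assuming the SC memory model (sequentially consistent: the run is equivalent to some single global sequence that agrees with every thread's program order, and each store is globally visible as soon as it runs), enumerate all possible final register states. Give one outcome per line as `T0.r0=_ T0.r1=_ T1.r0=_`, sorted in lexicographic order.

outcome vector order: (T0.r0,T0.r1,T1.r0)
|SC outcomes| = 5

T0.r0=0 T0.r1=0 T1.r0=0
T0.r0=0 T0.r1=0 T1.r0=1
T0.r0=0 T0.r1=1 T1.r0=0
T0.r0=0 T0.r1=1 T1.r0=1
T0.r0=2 T0.r1=1 T1.r0=0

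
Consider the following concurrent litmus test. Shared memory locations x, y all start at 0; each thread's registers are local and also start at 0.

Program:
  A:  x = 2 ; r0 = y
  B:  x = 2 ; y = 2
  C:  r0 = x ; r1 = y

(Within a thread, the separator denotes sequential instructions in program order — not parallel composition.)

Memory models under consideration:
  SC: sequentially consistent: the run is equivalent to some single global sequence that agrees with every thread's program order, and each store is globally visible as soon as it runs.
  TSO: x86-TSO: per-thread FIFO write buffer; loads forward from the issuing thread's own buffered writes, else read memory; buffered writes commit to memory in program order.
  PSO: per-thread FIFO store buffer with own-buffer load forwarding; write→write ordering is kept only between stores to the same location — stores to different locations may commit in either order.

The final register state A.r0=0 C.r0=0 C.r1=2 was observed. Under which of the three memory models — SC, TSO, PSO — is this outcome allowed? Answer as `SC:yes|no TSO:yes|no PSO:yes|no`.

outcome vector order: (A.r0,C.r0,C.r1)
under SC → 000 002 020 022 200 202 220 222
under TSO → 000 002 020 022 200 202 220 222
under PSO → 000 002 020 022 200 202 220 222
target 002 ∈ {SC,TSO,PSO}

SC:yes TSO:yes PSO:yes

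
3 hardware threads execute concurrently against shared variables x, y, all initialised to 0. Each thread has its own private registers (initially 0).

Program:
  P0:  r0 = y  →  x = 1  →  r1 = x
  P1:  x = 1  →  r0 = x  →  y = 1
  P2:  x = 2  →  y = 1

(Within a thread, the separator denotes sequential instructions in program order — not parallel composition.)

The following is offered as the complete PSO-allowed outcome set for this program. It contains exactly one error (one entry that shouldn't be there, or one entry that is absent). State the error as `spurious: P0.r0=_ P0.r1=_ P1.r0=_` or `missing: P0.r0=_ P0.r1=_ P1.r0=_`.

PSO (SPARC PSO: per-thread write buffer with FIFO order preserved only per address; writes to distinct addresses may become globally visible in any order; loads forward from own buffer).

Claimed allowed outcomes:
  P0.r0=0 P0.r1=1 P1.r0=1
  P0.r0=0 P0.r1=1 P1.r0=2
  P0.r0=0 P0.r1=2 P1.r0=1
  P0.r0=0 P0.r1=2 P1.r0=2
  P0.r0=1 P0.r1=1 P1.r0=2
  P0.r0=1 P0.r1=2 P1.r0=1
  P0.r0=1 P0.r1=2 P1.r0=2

missing: P0.r0=1 P0.r1=1 P1.r0=1

outcome vector order: (P0.r0,P0.r1,P1.r0)
PSO: 8 outcomes — {0/1/1, 0/1/2, 0/2/1, 0/2/2, 1/1/1, 1/1/2, 1/2/1, 1/2/2}
PSO∖claimed = {1/1/1}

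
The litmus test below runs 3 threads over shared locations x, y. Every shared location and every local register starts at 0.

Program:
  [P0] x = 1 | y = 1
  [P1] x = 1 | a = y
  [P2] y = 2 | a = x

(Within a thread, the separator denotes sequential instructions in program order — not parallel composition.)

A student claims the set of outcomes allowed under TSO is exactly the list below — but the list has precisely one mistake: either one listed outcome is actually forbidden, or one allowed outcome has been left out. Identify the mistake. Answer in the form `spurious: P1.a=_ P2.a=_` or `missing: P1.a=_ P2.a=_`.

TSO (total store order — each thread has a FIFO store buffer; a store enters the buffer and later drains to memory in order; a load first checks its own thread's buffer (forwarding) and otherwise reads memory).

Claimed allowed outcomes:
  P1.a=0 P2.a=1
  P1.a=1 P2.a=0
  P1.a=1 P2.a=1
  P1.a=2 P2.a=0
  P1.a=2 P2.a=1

outcome vector order: (P1.a,P2.a)
[TSO] allowed = {(0,0) (0,1) (1,0) (1,1) (2,0) (2,1)}
TSO∖claimed = {(0,0)}

missing: P1.a=0 P2.a=0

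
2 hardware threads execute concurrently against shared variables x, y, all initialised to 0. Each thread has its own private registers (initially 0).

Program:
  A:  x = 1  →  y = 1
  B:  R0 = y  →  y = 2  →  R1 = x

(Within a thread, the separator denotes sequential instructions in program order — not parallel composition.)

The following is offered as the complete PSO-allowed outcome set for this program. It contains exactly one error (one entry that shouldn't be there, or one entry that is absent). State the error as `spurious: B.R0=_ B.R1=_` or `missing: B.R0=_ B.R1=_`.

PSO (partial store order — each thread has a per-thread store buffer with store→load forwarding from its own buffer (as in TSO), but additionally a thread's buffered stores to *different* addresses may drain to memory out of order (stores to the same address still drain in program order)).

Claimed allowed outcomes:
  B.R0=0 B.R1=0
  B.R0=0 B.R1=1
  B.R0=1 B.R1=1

outcome vector order: (B.R0,B.R1)
under PSO → 00 01 10 11
PSO∖claimed = {10}

missing: B.R0=1 B.R1=0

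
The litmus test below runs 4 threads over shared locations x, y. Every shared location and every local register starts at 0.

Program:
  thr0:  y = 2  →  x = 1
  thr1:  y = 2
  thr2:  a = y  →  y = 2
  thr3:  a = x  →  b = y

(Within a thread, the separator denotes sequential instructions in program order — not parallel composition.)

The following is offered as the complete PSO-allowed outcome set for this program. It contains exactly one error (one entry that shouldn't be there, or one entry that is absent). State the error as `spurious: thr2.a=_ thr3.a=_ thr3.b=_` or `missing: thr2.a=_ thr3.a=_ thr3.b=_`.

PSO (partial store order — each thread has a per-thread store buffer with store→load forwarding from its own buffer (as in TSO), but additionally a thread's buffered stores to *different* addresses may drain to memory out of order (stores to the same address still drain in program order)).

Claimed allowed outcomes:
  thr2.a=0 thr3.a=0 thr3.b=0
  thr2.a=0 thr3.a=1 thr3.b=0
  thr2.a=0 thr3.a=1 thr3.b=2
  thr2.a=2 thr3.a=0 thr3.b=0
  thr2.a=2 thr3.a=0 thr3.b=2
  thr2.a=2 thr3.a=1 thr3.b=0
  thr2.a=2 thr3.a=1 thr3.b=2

outcome vector order: (thr2.a,thr3.a,thr3.b)
[PSO] allowed = {0/0/0 0/0/2 0/1/0 0/1/2 2/0/0 2/0/2 2/1/0 2/1/2}
PSO∖claimed = {0/0/2}

missing: thr2.a=0 thr3.a=0 thr3.b=2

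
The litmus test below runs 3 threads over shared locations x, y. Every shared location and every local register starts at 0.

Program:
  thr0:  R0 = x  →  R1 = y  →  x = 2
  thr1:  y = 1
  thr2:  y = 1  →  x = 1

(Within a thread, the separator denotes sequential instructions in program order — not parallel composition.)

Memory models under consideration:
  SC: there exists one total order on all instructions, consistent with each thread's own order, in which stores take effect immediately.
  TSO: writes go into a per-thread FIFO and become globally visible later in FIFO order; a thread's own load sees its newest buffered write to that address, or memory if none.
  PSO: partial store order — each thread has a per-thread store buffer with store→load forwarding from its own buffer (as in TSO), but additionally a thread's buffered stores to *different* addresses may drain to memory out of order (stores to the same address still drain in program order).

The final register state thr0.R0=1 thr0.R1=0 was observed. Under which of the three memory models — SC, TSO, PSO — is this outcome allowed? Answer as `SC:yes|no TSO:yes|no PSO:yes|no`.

SC:no TSO:no PSO:yes

outcome vector order: (thr0.R0,thr0.R1)
SC: 3 outcomes — {00 01 11}
TSO: 3 outcomes — {00 01 11}
PSO: 4 outcomes — {00 01 10 11}
target 10 ∈ {PSO}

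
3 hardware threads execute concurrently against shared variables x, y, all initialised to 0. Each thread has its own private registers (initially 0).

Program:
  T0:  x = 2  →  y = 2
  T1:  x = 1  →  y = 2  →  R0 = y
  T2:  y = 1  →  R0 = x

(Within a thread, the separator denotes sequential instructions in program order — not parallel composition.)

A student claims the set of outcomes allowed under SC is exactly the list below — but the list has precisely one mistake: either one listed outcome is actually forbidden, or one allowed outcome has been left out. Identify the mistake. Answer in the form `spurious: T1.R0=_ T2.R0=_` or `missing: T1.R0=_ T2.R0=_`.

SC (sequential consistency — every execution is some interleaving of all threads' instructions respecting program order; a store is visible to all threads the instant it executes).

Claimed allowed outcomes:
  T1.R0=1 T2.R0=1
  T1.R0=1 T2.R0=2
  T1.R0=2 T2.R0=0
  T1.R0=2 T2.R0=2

outcome vector order: (T1.R0,T2.R0)
[SC] allowed = {(1,1) (1,2) (2,0) (2,1) (2,2)}
SC∖claimed = {(2,1)}

missing: T1.R0=2 T2.R0=1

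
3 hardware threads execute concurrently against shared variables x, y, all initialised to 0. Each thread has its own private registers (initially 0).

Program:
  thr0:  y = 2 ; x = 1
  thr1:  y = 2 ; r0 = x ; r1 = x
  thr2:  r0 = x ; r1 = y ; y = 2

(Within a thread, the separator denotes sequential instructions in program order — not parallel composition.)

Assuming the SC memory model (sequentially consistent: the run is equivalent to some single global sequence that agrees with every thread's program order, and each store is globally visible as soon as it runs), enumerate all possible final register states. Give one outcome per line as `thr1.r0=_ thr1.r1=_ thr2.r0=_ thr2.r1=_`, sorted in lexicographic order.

thr1.r0=0 thr1.r1=0 thr2.r0=0 thr2.r1=0
thr1.r0=0 thr1.r1=0 thr2.r0=0 thr2.r1=2
thr1.r0=0 thr1.r1=0 thr2.r0=1 thr2.r1=2
thr1.r0=0 thr1.r1=1 thr2.r0=0 thr2.r1=0
thr1.r0=0 thr1.r1=1 thr2.r0=0 thr2.r1=2
thr1.r0=0 thr1.r1=1 thr2.r0=1 thr2.r1=2
thr1.r0=1 thr1.r1=1 thr2.r0=0 thr2.r1=0
thr1.r0=1 thr1.r1=1 thr2.r0=0 thr2.r1=2
thr1.r0=1 thr1.r1=1 thr2.r0=1 thr2.r1=2

outcome vector order: (thr1.r0,thr1.r1,thr2.r0,thr2.r1)
|SC outcomes| = 9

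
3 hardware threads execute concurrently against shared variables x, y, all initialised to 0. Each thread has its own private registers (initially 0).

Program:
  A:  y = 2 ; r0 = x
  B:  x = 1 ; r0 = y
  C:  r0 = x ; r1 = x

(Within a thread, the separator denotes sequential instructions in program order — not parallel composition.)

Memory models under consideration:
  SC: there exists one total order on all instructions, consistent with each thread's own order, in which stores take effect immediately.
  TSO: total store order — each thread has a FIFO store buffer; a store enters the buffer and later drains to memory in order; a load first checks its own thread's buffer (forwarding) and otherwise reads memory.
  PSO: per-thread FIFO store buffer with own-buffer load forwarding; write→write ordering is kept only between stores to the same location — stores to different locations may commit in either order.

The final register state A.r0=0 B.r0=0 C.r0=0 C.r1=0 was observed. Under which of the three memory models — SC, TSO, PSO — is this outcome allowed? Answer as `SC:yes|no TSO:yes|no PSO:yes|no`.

outcome vector order: (A.r0,B.r0,C.r0,C.r1)
under SC → 0/2/0/0 0/2/0/1 0/2/1/1 1/0/0/0 1/0/0/1 1/0/1/1 1/2/0/0 1/2/0/1 1/2/1/1
under TSO → 0/0/0/0 0/0/0/1 0/0/1/1 0/2/0/0 0/2/0/1 0/2/1/1 1/0/0/0 1/0/0/1 1/0/1/1 1/2/0/0 1/2/0/1 1/2/1/1
under PSO → 0/0/0/0 0/0/0/1 0/0/1/1 0/2/0/0 0/2/0/1 0/2/1/1 1/0/0/0 1/0/0/1 1/0/1/1 1/2/0/0 1/2/0/1 1/2/1/1
target 0/0/0/0 ∈ {TSO,PSO}

SC:no TSO:yes PSO:yes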